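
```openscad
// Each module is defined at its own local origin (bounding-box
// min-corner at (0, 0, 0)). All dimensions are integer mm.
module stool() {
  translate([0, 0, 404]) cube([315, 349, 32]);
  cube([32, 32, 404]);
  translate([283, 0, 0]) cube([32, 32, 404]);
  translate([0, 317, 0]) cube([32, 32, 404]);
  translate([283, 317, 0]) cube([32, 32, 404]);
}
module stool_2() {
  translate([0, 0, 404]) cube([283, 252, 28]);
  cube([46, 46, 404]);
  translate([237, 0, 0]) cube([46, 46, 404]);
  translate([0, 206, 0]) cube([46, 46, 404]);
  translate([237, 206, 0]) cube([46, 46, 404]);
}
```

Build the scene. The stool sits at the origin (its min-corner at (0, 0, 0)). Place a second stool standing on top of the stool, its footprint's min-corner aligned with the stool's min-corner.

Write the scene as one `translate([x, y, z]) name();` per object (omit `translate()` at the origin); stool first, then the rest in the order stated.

stool();
translate([0, 0, 436]) stool_2();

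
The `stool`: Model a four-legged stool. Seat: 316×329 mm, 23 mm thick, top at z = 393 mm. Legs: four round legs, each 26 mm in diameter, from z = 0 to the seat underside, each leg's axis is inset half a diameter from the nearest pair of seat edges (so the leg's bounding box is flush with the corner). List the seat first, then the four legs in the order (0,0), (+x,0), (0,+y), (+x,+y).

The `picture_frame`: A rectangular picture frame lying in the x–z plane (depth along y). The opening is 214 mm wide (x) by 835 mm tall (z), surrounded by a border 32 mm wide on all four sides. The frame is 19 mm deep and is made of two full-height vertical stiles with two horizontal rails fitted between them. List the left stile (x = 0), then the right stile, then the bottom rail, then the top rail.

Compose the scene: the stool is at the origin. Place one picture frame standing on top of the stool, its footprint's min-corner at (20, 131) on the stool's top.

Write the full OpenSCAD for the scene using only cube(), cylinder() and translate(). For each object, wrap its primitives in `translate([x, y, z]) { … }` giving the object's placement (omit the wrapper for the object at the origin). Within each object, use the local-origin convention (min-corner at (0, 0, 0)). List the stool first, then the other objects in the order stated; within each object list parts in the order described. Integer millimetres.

translate([0, 0, 370]) cube([316, 329, 23]);
translate([13, 13, 0]) cylinder(h = 370, r = 13);
translate([303, 13, 0]) cylinder(h = 370, r = 13);
translate([13, 316, 0]) cylinder(h = 370, r = 13);
translate([303, 316, 0]) cylinder(h = 370, r = 13);
translate([20, 131, 393]) {
  cube([32, 19, 899]);
  translate([246, 0, 0]) cube([32, 19, 899]);
  translate([32, 0, 0]) cube([214, 19, 32]);
  translate([32, 0, 867]) cube([214, 19, 32]);
}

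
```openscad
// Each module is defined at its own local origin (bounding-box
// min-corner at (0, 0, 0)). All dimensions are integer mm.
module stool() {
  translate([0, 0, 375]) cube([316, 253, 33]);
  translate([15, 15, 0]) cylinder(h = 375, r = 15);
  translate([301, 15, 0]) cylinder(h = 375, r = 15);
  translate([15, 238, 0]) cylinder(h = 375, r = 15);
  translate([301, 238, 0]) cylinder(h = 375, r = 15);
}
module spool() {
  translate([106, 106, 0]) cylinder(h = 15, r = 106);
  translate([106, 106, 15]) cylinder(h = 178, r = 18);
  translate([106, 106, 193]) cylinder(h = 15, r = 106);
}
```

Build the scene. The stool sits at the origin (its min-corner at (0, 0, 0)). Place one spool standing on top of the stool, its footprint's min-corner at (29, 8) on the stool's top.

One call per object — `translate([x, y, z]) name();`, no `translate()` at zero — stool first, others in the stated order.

stool();
translate([29, 8, 408]) spool();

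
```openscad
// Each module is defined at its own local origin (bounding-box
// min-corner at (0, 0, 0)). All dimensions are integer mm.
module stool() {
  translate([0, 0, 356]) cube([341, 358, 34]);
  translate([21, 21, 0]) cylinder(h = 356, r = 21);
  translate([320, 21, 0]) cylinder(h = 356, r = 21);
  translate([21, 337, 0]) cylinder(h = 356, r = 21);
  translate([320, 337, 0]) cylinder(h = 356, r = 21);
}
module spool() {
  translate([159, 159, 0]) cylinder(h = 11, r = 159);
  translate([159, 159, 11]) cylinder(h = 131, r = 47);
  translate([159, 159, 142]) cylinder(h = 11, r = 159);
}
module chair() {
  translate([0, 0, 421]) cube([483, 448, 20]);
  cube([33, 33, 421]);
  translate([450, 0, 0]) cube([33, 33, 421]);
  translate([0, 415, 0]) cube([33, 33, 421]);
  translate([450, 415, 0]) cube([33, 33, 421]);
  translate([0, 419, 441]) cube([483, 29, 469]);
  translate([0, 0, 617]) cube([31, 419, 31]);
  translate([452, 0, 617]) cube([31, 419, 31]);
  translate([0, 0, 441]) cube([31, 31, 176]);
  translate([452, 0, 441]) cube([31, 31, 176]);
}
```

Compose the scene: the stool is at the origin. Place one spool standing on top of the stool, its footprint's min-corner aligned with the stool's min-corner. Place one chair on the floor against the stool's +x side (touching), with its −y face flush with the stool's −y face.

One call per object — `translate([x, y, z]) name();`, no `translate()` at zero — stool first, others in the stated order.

stool();
translate([0, 0, 390]) spool();
translate([341, 0, 0]) chair();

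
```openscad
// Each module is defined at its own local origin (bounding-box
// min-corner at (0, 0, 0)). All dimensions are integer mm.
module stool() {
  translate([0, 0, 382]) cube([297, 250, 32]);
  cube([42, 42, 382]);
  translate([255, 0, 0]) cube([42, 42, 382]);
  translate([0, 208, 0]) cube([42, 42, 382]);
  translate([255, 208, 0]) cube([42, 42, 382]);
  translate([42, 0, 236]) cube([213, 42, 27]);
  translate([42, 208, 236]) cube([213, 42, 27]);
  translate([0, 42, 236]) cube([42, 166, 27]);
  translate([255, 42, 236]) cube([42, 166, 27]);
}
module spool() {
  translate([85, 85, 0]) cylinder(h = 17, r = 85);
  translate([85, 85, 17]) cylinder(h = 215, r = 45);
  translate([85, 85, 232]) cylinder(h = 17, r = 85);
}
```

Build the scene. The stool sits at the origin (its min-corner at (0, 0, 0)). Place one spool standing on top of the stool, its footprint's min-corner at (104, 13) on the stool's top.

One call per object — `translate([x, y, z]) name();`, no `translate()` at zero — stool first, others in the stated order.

stool();
translate([104, 13, 414]) spool();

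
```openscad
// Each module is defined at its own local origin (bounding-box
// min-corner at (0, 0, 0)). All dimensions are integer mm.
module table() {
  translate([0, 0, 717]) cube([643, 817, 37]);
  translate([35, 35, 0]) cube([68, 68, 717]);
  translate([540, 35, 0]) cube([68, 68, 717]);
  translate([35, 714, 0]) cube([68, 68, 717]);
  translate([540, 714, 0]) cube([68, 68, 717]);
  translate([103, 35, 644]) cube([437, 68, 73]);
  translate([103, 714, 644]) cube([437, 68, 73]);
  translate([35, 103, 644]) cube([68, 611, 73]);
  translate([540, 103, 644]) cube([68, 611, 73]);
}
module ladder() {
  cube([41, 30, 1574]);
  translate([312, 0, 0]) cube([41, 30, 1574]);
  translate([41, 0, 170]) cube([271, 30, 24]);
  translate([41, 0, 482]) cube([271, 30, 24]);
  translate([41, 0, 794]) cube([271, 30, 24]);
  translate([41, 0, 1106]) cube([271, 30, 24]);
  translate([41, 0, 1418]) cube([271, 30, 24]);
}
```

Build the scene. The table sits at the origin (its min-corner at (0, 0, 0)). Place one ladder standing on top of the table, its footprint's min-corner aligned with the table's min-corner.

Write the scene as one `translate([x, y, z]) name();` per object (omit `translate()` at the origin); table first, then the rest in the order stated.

table();
translate([0, 0, 754]) ladder();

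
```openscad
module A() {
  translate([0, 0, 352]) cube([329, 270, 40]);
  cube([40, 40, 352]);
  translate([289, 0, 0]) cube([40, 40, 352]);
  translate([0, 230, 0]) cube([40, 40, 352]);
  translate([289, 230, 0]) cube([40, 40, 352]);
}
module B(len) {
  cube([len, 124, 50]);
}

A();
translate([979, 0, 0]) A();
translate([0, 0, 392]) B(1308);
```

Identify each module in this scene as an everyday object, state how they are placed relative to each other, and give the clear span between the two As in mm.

Second stool starts at x = 979; first ends at x = 329; clear span = 979 − 329 = 650 mm.

A is a stool. B is a beam. A beam spans the tops of two stools. The clear span between the two stools is 650 mm.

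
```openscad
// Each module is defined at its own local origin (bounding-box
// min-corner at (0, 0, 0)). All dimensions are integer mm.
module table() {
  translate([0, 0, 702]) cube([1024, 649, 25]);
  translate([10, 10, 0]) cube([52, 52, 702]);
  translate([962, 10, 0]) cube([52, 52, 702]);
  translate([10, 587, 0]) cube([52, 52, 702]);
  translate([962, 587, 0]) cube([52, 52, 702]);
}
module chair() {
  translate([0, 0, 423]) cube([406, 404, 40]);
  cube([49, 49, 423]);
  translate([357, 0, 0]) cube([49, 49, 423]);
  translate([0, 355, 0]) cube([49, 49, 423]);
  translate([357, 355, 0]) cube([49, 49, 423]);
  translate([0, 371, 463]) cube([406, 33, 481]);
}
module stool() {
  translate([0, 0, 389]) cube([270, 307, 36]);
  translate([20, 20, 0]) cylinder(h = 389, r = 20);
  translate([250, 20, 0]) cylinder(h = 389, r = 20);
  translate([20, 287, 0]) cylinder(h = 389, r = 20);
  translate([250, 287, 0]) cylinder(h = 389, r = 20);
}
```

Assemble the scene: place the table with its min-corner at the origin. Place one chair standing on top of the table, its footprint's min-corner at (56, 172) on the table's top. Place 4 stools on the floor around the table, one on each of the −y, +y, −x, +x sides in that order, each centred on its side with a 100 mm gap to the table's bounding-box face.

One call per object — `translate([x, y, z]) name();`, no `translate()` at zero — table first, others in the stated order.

table();
translate([56, 172, 727]) chair();
translate([377, -407, 0]) stool();
translate([377, 749, 0]) stool();
translate([-370, 171, 0]) stool();
translate([1124, 171, 0]) stool();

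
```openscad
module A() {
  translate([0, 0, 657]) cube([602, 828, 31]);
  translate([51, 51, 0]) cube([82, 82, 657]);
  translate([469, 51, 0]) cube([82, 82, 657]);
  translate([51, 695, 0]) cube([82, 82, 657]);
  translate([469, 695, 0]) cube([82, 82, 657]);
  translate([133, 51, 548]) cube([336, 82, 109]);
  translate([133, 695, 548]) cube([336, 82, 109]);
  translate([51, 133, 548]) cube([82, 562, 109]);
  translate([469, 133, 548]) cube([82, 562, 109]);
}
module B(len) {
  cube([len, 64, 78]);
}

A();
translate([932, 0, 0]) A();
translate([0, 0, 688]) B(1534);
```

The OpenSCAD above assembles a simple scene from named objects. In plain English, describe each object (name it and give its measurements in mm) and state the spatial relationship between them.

A is a rectangular dining table. The top is 602×828×31 mm with its upper surface at z = 688 mm. It stands on four 82×82 mm square legs, each inset 51 mm from the nearest pair of top edges, running from the floor to the underside of the top. Four apron rails, 82 mm thick and 109 mm tall, run between adjacent legs with their top edges flush with the underside of the top and their outer faces flush with the legs' outer faces.

B is a rectangular beam 1534 mm long (x), 64 mm deep (y), 78 mm thick (z).

The beam spans the tops of two tables placed 330 mm apart, resting at z = 688 mm.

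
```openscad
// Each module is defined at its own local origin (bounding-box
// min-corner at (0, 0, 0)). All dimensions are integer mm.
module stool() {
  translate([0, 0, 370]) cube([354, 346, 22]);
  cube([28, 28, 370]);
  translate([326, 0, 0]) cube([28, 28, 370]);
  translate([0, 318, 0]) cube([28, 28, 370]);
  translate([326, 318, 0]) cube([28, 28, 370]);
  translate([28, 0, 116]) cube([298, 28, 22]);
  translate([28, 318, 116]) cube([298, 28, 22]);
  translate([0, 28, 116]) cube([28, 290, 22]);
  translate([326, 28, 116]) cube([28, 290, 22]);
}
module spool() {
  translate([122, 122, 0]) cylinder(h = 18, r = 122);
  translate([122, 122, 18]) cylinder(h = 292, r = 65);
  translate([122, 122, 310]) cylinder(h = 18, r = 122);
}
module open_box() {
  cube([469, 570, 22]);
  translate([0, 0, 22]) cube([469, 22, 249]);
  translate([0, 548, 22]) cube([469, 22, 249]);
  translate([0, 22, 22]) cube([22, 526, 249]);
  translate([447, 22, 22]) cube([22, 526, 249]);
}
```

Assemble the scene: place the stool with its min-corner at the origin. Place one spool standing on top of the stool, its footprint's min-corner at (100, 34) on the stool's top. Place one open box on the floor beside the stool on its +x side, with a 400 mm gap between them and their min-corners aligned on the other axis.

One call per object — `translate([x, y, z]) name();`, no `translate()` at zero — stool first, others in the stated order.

stool();
translate([100, 34, 392]) spool();
translate([754, 0, 0]) open_box();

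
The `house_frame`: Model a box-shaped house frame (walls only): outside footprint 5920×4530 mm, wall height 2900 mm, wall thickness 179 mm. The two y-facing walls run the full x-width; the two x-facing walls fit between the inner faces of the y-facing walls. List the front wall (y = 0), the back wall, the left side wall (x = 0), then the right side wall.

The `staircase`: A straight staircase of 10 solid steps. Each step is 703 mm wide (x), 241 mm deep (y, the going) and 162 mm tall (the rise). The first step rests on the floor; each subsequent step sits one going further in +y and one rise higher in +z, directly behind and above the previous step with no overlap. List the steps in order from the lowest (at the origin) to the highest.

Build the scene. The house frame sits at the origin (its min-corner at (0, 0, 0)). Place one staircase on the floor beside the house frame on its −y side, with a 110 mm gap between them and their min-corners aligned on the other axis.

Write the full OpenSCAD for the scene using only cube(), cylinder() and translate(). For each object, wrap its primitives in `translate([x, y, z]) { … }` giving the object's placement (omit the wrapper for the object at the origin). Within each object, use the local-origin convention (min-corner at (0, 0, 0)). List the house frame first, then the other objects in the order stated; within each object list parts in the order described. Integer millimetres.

cube([5920, 179, 2900]);
translate([0, 4351, 0]) cube([5920, 179, 2900]);
translate([0, 179, 0]) cube([179, 4172, 2900]);
translate([5741, 179, 0]) cube([179, 4172, 2900]);
translate([0, -2520, 0]) {
  cube([703, 241, 162]);
  translate([0, 241, 162]) cube([703, 241, 162]);
  translate([0, 482, 324]) cube([703, 241, 162]);
  translate([0, 723, 486]) cube([703, 241, 162]);
  translate([0, 964, 648]) cube([703, 241, 162]);
  translate([0, 1205, 810]) cube([703, 241, 162]);
  translate([0, 1446, 972]) cube([703, 241, 162]);
  translate([0, 1687, 1134]) cube([703, 241, 162]);
  translate([0, 1928, 1296]) cube([703, 241, 162]);
  translate([0, 2169, 1458]) cube([703, 241, 162]);
}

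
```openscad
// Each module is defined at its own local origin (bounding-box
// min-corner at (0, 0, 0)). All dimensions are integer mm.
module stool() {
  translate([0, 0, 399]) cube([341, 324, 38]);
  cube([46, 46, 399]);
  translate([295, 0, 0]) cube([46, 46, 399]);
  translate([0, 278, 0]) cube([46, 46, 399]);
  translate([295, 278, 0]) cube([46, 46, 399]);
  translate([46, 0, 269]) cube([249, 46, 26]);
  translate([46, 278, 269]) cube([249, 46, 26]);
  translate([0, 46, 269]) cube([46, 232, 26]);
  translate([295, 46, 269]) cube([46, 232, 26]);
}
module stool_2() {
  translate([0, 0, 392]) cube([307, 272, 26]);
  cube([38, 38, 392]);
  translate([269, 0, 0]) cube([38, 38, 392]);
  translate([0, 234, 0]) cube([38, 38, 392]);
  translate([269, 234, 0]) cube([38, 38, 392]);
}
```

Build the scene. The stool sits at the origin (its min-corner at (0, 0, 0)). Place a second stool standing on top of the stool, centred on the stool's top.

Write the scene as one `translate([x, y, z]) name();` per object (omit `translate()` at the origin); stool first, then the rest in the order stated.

stool();
translate([17, 26, 437]) stool_2();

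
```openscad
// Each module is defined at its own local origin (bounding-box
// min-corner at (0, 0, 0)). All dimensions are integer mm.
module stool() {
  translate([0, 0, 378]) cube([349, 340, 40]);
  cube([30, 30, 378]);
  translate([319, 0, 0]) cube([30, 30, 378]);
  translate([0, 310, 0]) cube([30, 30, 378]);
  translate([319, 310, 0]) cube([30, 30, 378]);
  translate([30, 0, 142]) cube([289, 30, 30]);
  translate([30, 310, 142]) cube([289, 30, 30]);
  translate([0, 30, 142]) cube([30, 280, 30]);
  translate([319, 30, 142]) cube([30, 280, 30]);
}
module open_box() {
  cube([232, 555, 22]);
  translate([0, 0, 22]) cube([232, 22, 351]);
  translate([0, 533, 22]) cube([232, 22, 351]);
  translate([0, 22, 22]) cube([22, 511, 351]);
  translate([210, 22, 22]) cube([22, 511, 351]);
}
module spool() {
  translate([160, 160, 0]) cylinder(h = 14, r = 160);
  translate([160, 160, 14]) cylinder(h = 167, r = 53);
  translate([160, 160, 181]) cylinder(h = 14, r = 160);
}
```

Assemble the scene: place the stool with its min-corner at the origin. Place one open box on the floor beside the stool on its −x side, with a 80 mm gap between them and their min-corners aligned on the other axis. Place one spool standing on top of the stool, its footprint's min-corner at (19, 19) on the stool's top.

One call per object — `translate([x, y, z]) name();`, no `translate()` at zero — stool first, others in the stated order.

stool();
translate([-312, 0, 0]) open_box();
translate([19, 19, 418]) spool();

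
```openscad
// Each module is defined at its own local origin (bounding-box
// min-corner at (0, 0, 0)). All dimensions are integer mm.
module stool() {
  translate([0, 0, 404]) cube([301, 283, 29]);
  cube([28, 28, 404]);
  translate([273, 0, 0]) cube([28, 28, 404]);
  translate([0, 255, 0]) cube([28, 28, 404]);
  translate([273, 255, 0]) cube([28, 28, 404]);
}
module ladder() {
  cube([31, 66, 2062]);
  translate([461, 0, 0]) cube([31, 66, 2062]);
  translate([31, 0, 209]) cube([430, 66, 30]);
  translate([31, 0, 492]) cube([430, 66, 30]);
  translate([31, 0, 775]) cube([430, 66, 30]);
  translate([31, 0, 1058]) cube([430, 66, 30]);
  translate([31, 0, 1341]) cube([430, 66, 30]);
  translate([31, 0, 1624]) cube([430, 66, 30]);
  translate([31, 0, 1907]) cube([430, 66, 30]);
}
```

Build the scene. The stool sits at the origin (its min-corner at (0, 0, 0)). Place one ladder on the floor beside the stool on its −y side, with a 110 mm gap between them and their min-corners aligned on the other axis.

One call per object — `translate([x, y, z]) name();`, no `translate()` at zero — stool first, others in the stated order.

stool();
translate([0, -176, 0]) ladder();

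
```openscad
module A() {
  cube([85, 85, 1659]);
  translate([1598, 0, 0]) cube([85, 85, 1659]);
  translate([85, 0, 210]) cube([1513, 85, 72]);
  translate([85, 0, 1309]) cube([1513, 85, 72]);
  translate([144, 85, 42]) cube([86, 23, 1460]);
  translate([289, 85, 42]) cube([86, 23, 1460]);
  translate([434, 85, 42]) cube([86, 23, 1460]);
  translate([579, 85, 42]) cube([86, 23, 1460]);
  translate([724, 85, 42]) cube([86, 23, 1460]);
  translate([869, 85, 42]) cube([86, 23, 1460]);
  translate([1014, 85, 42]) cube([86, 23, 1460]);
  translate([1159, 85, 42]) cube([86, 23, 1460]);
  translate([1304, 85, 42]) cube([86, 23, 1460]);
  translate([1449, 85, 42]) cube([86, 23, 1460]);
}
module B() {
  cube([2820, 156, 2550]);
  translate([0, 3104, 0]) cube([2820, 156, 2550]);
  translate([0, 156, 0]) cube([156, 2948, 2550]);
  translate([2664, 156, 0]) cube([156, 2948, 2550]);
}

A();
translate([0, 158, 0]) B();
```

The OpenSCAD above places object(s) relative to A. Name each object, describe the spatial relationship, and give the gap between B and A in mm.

A is a fence section. B is a house frame. The house frame is on the floor beside the fence section on its +y side. The gap between the house frame and the fence section is 50 mm.

The house frame's nearest face is 50 mm from the fence section's +y face.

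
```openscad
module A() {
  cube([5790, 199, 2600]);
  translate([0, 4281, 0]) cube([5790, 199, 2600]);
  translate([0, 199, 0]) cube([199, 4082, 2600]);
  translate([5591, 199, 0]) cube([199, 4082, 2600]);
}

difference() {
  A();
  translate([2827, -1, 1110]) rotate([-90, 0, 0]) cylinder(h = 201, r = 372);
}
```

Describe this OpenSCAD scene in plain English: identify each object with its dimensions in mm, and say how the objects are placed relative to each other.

A is a box-shaped house frame (walls only): outside footprint 5790×4480 mm, wall height 2600 mm, wall thickness 199 mm. The two y-facing walls run the full x-width; the two x-facing walls fit between the inner faces of the y-facing walls.

The house frame has a circular hole of radius 372 mm through its front wall, centred at (x = 2827, z = 1110).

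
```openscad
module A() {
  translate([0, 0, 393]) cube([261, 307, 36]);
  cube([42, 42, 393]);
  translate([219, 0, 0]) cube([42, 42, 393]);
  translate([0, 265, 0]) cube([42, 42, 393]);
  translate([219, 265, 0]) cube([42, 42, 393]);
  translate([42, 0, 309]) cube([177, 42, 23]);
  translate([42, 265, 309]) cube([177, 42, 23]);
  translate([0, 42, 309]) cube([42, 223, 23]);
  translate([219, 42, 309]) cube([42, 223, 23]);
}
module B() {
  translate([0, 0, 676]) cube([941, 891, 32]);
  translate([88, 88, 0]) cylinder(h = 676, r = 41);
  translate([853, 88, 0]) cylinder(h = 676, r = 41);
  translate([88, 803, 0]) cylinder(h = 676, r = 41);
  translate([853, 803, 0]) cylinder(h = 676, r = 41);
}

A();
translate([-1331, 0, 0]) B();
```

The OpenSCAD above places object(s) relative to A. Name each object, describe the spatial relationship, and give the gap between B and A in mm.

A is a stool. B is a table. The table is on the floor beside the stool on its −x side. The gap between the table and the stool is 390 mm.

The table's nearest face is 390 mm from the stool's −x face.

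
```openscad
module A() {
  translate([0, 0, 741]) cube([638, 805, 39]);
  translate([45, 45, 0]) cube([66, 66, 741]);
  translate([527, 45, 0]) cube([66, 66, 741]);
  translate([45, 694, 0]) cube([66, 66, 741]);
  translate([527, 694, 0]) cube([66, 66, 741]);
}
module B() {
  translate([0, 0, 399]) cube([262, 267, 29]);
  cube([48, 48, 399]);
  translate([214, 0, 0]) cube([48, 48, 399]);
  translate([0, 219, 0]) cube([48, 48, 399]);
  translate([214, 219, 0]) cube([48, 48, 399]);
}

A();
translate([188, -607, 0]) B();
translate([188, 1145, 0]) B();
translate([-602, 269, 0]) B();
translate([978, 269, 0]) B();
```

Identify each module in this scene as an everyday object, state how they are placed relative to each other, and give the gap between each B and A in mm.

Each stool's nearest face is 340 mm from the table's bounding box.

A is a table. B is a stool. Four stools sit around the table at the −y, +y, −x, +x sides. The gap between each stool and the table is 340 mm.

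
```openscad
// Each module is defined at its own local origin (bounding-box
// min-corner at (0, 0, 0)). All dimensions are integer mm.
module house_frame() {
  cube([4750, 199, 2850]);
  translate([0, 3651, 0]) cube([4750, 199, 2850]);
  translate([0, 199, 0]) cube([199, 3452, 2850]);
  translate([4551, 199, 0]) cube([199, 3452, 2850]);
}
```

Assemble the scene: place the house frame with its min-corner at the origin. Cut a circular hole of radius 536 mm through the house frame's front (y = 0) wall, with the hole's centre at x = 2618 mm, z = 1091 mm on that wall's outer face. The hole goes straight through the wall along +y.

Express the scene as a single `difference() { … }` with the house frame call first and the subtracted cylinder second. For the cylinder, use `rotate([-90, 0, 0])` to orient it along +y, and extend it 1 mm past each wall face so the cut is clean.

difference() {
  house_frame();
  translate([2618, -1, 1091]) rotate([-90, 0, 0]) cylinder(h = 201, r = 536);
}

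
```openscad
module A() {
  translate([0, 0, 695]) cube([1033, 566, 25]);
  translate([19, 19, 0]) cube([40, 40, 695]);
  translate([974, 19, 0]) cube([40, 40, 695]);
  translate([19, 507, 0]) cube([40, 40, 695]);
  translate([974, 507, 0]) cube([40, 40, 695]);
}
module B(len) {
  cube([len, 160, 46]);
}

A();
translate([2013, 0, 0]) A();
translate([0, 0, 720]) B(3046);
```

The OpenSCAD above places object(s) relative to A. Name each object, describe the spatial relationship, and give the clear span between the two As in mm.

Second table starts at x = 2013; first ends at x = 1033; clear span = 2013 − 1033 = 980 mm.

A is a table. B is a beam. A beam spans the tops of two tables. The clear span between the two tables is 980 mm.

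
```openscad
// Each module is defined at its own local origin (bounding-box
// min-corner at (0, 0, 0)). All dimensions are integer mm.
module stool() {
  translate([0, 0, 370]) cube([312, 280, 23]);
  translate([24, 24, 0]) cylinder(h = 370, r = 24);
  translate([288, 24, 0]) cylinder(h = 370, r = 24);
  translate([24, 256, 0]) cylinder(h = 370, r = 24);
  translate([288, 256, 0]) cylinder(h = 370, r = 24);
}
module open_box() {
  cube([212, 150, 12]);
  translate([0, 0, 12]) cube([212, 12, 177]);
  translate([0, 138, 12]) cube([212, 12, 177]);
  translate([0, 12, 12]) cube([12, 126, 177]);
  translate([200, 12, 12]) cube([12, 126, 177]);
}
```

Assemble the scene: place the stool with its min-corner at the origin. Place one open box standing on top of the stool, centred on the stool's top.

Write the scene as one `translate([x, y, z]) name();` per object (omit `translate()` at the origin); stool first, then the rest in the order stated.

stool();
translate([50, 65, 393]) open_box();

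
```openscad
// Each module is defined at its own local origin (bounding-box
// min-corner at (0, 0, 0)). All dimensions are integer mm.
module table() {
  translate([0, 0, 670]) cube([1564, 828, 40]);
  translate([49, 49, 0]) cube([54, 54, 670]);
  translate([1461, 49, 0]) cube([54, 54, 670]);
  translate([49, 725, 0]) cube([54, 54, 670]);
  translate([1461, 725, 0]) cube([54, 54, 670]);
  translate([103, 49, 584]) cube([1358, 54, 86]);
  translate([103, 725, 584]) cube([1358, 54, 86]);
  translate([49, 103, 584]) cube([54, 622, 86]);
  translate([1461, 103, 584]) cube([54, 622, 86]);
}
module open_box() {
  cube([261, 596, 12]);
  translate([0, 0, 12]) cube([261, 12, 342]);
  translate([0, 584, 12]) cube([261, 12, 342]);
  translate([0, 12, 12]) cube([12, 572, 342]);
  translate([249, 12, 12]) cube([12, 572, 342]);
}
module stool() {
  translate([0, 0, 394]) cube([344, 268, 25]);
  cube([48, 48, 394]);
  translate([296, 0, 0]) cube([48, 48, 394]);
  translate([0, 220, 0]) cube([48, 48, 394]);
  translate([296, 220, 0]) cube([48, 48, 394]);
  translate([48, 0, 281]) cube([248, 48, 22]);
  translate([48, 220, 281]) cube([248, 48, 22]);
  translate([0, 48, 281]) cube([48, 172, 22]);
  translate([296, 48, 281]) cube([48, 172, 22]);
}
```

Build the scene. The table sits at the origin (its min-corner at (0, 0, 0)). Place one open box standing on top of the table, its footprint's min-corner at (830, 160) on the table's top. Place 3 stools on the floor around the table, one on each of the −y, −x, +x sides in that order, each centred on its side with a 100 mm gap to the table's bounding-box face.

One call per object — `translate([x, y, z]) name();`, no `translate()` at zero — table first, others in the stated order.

table();
translate([830, 160, 710]) open_box();
translate([610, -368, 0]) stool();
translate([-444, 280, 0]) stool();
translate([1664, 280, 0]) stool();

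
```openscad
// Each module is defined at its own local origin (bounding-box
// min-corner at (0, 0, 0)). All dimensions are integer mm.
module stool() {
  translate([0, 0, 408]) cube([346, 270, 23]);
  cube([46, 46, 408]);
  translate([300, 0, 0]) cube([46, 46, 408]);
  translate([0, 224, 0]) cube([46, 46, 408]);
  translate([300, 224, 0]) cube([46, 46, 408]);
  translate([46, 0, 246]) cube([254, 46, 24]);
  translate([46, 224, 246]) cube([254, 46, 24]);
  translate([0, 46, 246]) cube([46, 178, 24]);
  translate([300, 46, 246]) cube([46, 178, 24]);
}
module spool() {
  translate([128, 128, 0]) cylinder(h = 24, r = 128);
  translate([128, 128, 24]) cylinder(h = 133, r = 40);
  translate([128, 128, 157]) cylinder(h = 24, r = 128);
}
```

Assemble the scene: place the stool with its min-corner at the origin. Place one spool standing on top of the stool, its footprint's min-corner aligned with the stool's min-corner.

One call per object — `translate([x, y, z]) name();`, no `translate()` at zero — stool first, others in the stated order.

stool();
translate([0, 0, 431]) spool();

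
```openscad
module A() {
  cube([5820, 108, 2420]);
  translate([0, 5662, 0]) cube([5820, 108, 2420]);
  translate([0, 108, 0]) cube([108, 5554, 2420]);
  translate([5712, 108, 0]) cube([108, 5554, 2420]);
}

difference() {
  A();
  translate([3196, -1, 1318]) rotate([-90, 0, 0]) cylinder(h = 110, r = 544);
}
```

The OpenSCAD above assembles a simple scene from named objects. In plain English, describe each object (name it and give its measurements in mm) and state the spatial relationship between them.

A is a box-shaped house frame (walls only): outside footprint 5820×5770 mm, wall height 2420 mm, wall thickness 108 mm. The two y-facing walls run the full x-width; the two x-facing walls fit between the inner faces of the y-facing walls.

The house frame has a circular hole of radius 544 mm through its front wall, centred at (x = 3196, z = 1318).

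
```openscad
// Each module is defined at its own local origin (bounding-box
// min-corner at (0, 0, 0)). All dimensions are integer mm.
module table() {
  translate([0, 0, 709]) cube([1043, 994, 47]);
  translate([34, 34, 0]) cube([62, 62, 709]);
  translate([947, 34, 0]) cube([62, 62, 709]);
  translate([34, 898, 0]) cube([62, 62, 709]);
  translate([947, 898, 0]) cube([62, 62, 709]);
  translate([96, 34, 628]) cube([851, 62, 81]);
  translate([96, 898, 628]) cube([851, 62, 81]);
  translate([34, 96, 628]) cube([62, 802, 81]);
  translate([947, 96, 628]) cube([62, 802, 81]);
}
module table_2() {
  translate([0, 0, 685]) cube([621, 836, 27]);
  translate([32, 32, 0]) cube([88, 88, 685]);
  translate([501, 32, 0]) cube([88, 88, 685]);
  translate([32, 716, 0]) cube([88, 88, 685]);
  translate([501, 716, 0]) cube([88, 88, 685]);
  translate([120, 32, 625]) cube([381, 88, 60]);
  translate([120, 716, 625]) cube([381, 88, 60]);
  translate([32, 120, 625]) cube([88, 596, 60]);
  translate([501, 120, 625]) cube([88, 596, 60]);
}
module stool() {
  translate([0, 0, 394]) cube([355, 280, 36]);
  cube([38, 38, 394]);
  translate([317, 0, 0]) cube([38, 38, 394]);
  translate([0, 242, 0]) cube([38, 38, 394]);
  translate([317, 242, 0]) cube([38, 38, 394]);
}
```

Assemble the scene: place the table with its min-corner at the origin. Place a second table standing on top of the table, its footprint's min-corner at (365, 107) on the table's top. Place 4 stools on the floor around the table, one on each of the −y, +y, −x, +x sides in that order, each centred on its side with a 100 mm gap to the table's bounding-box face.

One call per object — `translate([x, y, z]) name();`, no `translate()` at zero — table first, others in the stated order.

table();
translate([365, 107, 756]) table_2();
translate([344, -380, 0]) stool();
translate([344, 1094, 0]) stool();
translate([-455, 357, 0]) stool();
translate([1143, 357, 0]) stool();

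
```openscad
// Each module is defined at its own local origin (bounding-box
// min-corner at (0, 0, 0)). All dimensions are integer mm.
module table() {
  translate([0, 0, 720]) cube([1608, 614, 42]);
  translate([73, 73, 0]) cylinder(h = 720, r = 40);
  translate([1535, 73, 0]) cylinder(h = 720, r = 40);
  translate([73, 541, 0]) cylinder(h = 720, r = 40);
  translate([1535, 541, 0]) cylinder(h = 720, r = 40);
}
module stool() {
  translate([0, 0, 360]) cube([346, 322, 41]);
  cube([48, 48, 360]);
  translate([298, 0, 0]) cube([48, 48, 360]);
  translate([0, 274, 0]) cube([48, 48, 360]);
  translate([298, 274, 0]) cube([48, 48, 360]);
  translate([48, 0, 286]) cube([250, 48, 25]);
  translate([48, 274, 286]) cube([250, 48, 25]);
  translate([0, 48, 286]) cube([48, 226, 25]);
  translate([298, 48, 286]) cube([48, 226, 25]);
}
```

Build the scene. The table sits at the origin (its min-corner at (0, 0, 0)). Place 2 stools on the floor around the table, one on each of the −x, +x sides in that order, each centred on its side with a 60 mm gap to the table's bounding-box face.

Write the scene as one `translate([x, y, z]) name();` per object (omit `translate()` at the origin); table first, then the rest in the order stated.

table();
translate([-406, 146, 0]) stool();
translate([1668, 146, 0]) stool();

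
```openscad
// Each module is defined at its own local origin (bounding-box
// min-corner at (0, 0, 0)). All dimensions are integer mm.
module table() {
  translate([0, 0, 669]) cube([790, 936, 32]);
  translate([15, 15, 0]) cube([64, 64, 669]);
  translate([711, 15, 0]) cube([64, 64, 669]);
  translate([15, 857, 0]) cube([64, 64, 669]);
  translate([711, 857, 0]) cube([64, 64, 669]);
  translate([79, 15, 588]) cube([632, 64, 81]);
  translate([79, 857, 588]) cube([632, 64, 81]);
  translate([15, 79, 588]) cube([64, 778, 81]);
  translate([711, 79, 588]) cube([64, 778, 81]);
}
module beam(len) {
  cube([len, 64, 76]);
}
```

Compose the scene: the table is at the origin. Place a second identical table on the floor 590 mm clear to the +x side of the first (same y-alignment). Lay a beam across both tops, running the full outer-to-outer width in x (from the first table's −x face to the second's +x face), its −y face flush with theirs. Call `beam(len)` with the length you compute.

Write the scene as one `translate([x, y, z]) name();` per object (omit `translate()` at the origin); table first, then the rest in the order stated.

table();
translate([1380, 0, 0]) table();
translate([0, 0, 701]) beam(2170);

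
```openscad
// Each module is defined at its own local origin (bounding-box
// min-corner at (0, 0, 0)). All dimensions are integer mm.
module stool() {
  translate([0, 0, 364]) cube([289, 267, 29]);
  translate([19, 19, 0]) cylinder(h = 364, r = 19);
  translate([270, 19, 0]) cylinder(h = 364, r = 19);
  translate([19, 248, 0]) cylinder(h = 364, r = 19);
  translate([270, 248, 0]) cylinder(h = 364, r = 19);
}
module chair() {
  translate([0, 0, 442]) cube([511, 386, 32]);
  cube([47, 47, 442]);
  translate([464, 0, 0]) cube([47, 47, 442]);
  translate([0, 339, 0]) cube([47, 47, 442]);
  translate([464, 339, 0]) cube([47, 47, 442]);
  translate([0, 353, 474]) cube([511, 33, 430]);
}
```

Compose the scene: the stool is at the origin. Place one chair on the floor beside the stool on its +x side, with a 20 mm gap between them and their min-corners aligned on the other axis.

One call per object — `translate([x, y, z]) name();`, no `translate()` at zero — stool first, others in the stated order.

stool();
translate([309, 0, 0]) chair();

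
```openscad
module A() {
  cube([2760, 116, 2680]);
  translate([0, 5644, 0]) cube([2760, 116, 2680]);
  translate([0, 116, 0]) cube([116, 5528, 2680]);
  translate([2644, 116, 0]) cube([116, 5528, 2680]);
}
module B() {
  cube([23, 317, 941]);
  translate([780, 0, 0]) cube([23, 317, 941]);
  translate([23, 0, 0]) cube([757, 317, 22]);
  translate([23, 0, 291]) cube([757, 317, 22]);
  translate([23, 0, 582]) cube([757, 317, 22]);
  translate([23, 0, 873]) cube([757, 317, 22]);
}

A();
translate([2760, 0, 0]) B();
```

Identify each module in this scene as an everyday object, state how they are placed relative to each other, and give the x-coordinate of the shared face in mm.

The house frame's +x face and the bookshelf's −x face are both at x = 2760 mm.

A is a house frame. B is a bookshelf. The bookshelf is against the house frame's +x side, with their −y faces flush. The x-coordinate of the shared face is 2760 mm.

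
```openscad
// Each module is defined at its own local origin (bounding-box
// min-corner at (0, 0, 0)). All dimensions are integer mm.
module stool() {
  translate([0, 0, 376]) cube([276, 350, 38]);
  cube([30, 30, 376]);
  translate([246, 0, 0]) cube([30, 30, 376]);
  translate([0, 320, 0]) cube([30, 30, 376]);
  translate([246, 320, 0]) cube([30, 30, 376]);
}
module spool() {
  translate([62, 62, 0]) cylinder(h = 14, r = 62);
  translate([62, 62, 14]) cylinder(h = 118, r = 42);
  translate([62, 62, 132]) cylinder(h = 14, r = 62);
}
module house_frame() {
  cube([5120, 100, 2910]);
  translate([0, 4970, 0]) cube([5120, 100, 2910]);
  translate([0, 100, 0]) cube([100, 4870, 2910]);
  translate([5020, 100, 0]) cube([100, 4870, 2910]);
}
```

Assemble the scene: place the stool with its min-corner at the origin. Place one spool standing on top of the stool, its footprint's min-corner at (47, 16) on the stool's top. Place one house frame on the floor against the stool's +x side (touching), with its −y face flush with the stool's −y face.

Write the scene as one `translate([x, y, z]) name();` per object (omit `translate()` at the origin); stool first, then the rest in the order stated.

stool();
translate([47, 16, 414]) spool();
translate([276, 0, 0]) house_frame();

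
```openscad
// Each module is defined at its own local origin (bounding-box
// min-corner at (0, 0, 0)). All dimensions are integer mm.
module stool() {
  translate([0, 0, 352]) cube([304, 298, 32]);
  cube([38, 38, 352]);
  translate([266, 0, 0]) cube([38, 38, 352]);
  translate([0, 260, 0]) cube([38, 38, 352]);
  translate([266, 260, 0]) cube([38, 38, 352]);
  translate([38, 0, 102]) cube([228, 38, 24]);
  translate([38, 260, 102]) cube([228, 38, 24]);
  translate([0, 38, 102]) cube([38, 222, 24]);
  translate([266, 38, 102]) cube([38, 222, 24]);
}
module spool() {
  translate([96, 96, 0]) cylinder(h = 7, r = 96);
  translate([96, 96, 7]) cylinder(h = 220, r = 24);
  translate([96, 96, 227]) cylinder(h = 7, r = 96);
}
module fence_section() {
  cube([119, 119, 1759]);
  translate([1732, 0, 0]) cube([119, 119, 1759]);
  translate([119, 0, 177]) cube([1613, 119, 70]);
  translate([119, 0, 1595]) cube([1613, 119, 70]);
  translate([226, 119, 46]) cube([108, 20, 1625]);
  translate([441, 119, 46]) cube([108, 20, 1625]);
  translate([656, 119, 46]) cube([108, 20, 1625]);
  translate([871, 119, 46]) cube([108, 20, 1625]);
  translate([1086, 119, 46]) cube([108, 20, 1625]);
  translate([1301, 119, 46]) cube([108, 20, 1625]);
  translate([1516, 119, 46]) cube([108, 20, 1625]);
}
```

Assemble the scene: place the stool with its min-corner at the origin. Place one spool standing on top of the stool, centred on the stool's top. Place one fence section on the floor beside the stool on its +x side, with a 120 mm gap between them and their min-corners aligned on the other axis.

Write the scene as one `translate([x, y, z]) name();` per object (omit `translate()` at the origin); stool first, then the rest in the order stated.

stool();
translate([56, 53, 384]) spool();
translate([424, 0, 0]) fence_section();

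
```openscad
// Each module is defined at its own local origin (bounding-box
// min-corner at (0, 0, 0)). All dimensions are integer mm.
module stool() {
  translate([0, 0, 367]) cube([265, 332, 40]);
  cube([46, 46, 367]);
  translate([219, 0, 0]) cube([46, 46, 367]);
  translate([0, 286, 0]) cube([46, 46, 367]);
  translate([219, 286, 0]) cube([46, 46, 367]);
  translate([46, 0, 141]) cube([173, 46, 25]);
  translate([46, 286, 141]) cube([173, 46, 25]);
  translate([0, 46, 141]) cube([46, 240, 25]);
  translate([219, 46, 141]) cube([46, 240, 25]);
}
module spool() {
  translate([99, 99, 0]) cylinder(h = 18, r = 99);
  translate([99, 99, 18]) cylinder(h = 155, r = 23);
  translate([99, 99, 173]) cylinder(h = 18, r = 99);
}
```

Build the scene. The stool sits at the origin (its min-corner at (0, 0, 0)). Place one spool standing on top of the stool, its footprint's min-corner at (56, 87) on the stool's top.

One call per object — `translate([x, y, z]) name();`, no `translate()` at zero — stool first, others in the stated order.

stool();
translate([56, 87, 407]) spool();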